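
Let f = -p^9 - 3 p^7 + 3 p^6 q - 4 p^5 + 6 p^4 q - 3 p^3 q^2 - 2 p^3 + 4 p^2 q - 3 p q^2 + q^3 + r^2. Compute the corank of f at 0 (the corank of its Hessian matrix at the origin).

The Hessian at 0 is [[0, 0, 0], [0, 0, 0], [0, 0, 2]] of rank 1; hence corank 2.

2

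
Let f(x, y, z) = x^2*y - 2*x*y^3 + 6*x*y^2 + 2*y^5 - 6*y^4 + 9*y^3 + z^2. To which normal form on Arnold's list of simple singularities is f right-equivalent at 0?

D_6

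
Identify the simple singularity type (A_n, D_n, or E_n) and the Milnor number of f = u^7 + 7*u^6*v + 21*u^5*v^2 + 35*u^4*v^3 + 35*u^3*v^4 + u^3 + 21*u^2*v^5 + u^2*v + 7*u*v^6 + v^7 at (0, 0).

Type D_{8}, Milnor number mu = 8.

The Hessian of f at 0 has rank 0. Corank 2; j^3 = u^2*(u + v) has shape L^2 M (L != M), so D-series; mu = 8 gives D_8.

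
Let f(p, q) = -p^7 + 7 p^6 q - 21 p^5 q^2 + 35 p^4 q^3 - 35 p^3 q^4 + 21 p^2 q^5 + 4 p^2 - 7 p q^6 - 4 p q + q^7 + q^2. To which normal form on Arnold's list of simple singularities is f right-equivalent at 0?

The Hessian of f at 0 is [[8, -4], [-4, 2]] with rank 1, so corank 1. A Groebner basis of the Jacobian ideal J(f) in C{p,q} is {q^6, p - q/2}; counting standard monomials gives mu = 6. Corank 1: A-series; mu = 6 gives A_6.

A_6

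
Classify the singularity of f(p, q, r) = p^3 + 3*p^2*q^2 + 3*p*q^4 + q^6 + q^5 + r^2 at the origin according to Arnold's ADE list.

The Hessian of f at 0 has rank 1. Corank 2; j^3 = p^3 is a perfect cube, so E-series; the 5-jet and mu = 8 give E_8.

E8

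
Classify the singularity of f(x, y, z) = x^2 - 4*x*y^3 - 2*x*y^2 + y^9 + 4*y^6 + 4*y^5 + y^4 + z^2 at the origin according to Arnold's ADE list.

The Hessian of f at 0 has rank 2. Corank 1: A-series; mu = 8 gives A_8.

A8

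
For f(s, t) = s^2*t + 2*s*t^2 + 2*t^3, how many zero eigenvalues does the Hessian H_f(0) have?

2

Hessian at 0 has rank 0.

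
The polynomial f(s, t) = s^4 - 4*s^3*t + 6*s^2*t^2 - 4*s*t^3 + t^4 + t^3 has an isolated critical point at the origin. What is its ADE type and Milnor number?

The Hessian of f at 0 has rank 0. Corank 2; j^3 = t^3 is a perfect cube, so E-series; the 4-jet and mu = 6 give E_6.

Type E_{6}, Milnor number mu = 6.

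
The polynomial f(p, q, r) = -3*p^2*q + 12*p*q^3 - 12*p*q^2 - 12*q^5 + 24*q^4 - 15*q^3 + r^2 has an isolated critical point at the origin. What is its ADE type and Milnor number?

Type D_{4}, Milnor number mu = 4.

The Hessian of f at 0 has rank 1. Corank 2; j^3 = -3*q*(p^2 + 4*p*q + 5*q^2) splits into three distinct lines over C (the quadratic factor has nonzero discriminant), so D_4.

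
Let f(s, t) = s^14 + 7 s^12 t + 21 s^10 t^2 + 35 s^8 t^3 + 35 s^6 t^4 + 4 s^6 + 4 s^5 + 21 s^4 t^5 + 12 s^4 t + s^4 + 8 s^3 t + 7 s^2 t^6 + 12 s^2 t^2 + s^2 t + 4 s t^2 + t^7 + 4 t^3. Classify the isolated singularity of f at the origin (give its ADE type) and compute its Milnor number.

Type D_8, Milnor number mu = 8.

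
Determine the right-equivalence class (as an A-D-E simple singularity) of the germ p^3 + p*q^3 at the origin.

E7

The Hessian of f at 0 is [[0, 0], [0, 0]] with rank 0, so corank 2. A Groebner basis of the Jacobian ideal J(f) in C{p,q} is {p^3, p*q^2, 3*p^2 + q^3}; counting standard monomials gives mu = 7. Corank 2; j^3 = p^3 is a perfect cube, so E-series; the 4-jet and mu = 7 give E_7.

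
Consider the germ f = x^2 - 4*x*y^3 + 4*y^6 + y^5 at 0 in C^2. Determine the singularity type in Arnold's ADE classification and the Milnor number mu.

Type A_4, Milnor number mu = 4.

The Hessian of f at 0 is [[2, 0], [0, 0]] with rank 1, so corank 1. A Groebner basis of the Jacobian ideal J(f) in C{x,y} is {-x/2 + y^3, x^2, x*y}; counting standard monomials gives mu = 4. Corank 1: A-series; mu = 4 gives A_4.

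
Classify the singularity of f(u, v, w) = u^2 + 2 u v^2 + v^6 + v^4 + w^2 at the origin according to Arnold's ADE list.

The Hessian of f at 0 is [[2, 0, 0], [0, 0, 0], [0, 0, 2]] with rank 2, so corank 1. A Groebner basis of the Jacobian ideal J(f) in C{u,v,w} is {u^3, u^2*v, u + v^2, w}; counting standard monomials gives mu = 5. Corank 1: A-series; mu = 5 gives A_5.

A_{5}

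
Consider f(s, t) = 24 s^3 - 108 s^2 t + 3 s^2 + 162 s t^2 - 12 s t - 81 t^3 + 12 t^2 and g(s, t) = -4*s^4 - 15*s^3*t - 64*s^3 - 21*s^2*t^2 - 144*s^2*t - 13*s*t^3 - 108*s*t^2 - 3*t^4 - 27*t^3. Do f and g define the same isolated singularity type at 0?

No.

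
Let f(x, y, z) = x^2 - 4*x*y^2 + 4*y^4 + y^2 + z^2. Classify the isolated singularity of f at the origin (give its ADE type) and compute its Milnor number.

Type A_{1}, Milnor number mu = 1.

The Hessian of f at 0 is [[2, 0, 0], [0, 2, 0], [0, 0, 2]] with rank 3, so corank 0. A Groebner basis of the Jacobian ideal J(f) in C{x,y,z} is {x, y, z}; counting standard monomials gives mu = 1. Corank 0: nondegenerate Morse point, so A_1.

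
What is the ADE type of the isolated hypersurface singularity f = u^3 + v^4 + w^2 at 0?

E_{6}

The Hessian of f at 0 is [[0, 0, 0], [0, 0, 0], [0, 0, 2]] with rank 1, so corank 2. A Groebner basis of the Jacobian ideal J(f) in C{u,v,w} is {v^3, u^2, w}; counting standard monomials gives mu = 6. Corank 2; j^3 = u^3 is a perfect cube, so E-series; the 4-jet and mu = 6 give E_6.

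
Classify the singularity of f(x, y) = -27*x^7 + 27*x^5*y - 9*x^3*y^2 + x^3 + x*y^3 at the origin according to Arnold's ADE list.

E_7

The Hessian of f at 0 has rank 0. Corank 2; j^3 = x^3 is a perfect cube, so E-series; the 4-jet and mu = 7 give E_7.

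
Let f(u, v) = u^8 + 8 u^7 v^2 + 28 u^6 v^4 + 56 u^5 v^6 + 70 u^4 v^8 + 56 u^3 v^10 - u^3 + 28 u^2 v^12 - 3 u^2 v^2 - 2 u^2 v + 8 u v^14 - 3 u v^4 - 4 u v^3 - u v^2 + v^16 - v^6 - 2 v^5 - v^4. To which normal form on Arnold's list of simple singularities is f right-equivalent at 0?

D_{9}

The Hessian of f at 0 has rank 0. Corank 2; j^3 = -u*(u + v)^2 has shape L^2 M (L != M), so D-series; mu = 9 gives D_9.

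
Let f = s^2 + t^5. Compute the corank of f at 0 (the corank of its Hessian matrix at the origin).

The Hessian at 0 is [[2, 0], [0, 0]] of rank 1; hence corank 1.

1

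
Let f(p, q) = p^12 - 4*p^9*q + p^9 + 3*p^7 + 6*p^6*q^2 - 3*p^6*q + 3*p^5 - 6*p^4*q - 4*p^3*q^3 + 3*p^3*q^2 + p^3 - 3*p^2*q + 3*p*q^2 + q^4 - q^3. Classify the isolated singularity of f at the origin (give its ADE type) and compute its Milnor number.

Type E_6, Milnor number mu = 6.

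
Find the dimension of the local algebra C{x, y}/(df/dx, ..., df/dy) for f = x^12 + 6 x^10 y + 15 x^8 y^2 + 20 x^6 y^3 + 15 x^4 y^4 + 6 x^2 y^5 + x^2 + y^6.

5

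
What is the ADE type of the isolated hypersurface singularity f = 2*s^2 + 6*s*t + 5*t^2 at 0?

A1

The Hessian of f at 0 has rank 2. Corank 0: nondegenerate Morse point, so A_1.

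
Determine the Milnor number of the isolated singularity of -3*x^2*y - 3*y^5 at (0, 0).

6

The Hessian of f at 0 is [[0, 0], [0, 0]] with rank 0, so corank 2. A Groebner basis of the Jacobian ideal J(f) in C{x,y} is {x^2/5 + y^4, x^3, x*y}; counting standard monomials gives mu = 6. Corank 2; j^3 = -3*x^2*y has shape L^2 M (L != M), so D-series; mu = 6 gives D_6.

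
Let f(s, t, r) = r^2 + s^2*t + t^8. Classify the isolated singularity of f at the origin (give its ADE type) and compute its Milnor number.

The Hessian of f at 0 is [[0, 0, 0], [0, 0, 0], [0, 0, 2]] with rank 1, so corank 2. A Groebner basis of the Jacobian ideal J(f) in C{s,t,r} is {s^2/8 + t^7, s^3, s*t, r}; counting standard monomials gives mu = 9. Corank 2; j^3 = s^2*t has shape L^2 M (L != M), so D-series; mu = 9 gives D_9.

Type D9, Milnor number mu = 9.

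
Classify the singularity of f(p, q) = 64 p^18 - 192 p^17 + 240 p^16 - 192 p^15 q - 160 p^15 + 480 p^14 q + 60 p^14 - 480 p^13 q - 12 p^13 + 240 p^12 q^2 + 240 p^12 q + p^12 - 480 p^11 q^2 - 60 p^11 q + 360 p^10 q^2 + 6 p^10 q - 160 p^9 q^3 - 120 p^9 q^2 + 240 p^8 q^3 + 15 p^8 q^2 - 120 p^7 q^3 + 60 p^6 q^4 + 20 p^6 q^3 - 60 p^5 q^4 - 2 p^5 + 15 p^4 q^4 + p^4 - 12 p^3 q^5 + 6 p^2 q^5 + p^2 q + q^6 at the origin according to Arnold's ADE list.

The Hessian of f at 0 has rank 0. Corank 2; j^3 = p^2*q has shape L^2 M (L != M), so D-series; mu = 7 gives D_7.

D_{7}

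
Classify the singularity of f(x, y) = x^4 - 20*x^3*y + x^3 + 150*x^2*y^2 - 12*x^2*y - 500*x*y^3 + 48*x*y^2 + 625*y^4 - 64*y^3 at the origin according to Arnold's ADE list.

The Hessian of f at 0 has rank 0. Corank 2; j^3 = (x - 4*y)^3 is a perfect cube, so E-series; the 4-jet and mu = 6 give E_6.

E_6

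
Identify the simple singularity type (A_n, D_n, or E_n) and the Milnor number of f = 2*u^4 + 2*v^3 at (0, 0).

Type E_6, Milnor number mu = 6.

The Hessian of f at 0 has rank 0. Corank 2; j^3 = 2*v^3 is a perfect cube, so E-series; the 4-jet and mu = 6 give E_6.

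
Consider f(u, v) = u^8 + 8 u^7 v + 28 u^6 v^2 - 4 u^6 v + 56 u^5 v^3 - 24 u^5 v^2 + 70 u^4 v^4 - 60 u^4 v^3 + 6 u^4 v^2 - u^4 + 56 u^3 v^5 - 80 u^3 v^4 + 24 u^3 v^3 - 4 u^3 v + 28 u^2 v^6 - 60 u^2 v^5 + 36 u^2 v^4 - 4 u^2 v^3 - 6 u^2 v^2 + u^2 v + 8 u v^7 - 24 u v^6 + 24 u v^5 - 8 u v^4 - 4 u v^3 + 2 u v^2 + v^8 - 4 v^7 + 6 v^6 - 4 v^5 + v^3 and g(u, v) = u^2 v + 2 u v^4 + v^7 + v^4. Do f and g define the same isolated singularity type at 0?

The Hessian of f at 0 is [[0, 0], [0, 0]] with rank 0, so corank 2. A Groebner basis of the Jacobian ideal J(f) in C{u,v} is {u^3 - u^2/4 + v^2/4, u^2/4 + v^3 - v^2/4, u*v + v^2}; counting standard monomials gives mu = 5. Corank 2; j^3 = v*(u + v)^2 has shape L^2 M (L != M), so D-series; mu = 5 gives D_5. The Hessian of g at 0 is [[0, 0], [0, 0]] with rank 0, so corank 2. A Groebner basis of the Jacobian ideal J(g) in C{u,v} is {u^3, u^2/4 + v^3, u*v}; counting standard monomials gives mu = 5. Corank 2; j^3 = u^2*v has shape L^2 M (L != M), so D-series; mu = 5 gives D_5. Both have type D_5, hence right-equivalent.

Yes.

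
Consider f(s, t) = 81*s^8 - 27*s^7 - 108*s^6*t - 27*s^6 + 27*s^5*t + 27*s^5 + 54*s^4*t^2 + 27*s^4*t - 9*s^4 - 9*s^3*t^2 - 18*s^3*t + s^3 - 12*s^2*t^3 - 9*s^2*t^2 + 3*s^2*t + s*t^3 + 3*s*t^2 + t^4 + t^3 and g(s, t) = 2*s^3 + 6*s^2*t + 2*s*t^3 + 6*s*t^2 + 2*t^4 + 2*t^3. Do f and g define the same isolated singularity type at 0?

Yes.

The Hessian of f at 0 is [[0, 0], [0, 0]] with rank 0, so corank 2. A Groebner basis of the Jacobian ideal J(f) in C{s,t} is {-s^2/16 - s*t/8 + t^4 - t^3/48 - t^2/16, s^3 - 5*s^2/8 - 5*s*t/4 + 19*t^3/24 - 5*t^2/8, s^2*t + 19*s^2/48 + 19*s*t/24 - 125*t^3/144 + 19*t^2/48, -3*s^2/16 + s*t^2 - 3*s*t/8 + 15*t^3/16 - 3*t^2/16}; counting standard monomials gives mu = 7. Corank 2; j^3 = (s + t)^3 is a perfect cube, so E-series; the 4-jet and mu = 7 give E_7. The Hessian of g at 0 is [[0, 0], [0, 0]] with rank 0, so corank 2. A Groebner basis of the Jacobian ideal J(g) in C{s,t} is {s^3 + 3*s^2*t + 6*s^2 + 12*s*t + 6*t^2, -3*s^2 + s*t^2 - 6*s*t - 3*t^2, 3*s^2 + 6*s*t + t^3 + 3*t^2}; counting standard monomials gives mu = 7. Corank 2; j^3 = 2*(s + t)^3 is a perfect cube, so E-series; the 4-jet and mu = 7 give E_7. Both have type E_7, hence right-equivalent.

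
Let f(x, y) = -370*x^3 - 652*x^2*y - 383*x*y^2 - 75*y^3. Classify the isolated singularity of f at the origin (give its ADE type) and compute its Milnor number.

The Hessian of f at 0 is [[0, 0], [0, 0]] with rank 0, so corank 2. A Groebner basis of the Jacobian ideal J(f) in C{x,y} is {y^3, x^2 - 11*y^2/26, x*y + 17*y^2/26}; counting standard monomials gives mu = 4. Corank 2; j^3 = -(5*x + 3*y)*(74*x^2 + 86*x*y + 25*y^2) splits into three distinct lines over C (the quadratic factor has nonzero discriminant), so D_4.

Type D_4, Milnor number mu = 4.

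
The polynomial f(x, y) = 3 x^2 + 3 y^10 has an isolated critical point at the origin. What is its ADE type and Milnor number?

Type A9, Milnor number mu = 9.

The Hessian of f at 0 is [[6, 0], [0, 0]] with rank 1, so corank 1. A Groebner basis of the Jacobian ideal J(f) in C{x,y} is {y^9, x}; counting standard monomials gives mu = 9. Corank 1: A-series; mu = 9 gives A_9.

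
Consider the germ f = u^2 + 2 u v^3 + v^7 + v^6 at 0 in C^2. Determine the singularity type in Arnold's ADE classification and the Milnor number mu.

Type A_6, Milnor number mu = 6.

The Hessian of f at 0 has rank 1. Corank 1: A-series; mu = 6 gives A_6.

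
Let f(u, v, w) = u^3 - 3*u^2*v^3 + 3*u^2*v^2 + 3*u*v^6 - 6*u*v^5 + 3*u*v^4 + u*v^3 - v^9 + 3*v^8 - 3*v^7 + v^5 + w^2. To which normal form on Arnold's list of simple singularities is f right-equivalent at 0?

E_{7}

The Hessian of f at 0 is [[0, 0, 0], [0, 0, 0], [0, 0, 2]] with rank 1, so corank 2. A Groebner basis of the Jacobian ideal J(f) in C{u,v,w} is {-u^2 + v^4 - v^3/3, u^3, u^2*v + u^2/3 + v^3/9, u^2 + u*v^2 + v^3/3, w}; counting standard monomials gives mu = 7. Corank 2; j^3 = u^3 is a perfect cube, so E-series; the 4-jet and mu = 7 give E_7.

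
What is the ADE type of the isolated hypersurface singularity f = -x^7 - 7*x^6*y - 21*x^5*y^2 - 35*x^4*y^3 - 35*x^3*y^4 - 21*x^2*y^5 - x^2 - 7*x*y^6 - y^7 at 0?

The Hessian of f at 0 has rank 1. Corank 1: A-series; mu = 6 gives A_6.

A_{6}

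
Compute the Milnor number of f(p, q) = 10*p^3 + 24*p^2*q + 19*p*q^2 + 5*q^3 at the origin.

The Hessian of f at 0 is [[0, 0], [0, 0]] with rank 0, so corank 2. A Groebner basis of the Jacobian ideal J(f) in C{p,q} is {q^3, p^2 - q^2/6, p*q + q^2/2}; counting standard monomials gives mu = 4. Corank 2; j^3 = (p + q)*(10*p^2 + 14*p*q + 5*q^2) splits into three distinct lines over C (the quadratic factor has nonzero discriminant), so D_4.

4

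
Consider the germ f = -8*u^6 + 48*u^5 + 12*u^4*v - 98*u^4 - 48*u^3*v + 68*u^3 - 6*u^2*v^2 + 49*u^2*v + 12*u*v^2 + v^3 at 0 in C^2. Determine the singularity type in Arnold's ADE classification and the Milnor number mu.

Type D4, Milnor number mu = 4.

The Hessian of f at 0 is [[0, 0], [0, 0]] with rank 0, so corank 2. A Groebner basis of the Jacobian ideal J(f) in C{u,v} is {v^3, u^2 - 3*v^2/47, u*v + 12*v^2/47}; counting standard monomials gives mu = 4. Corank 2; j^3 = (4*u + v)*(17*u^2 + 8*u*v + v^2) splits into three distinct lines over C (the quadratic factor has nonzero discriminant), so D_4.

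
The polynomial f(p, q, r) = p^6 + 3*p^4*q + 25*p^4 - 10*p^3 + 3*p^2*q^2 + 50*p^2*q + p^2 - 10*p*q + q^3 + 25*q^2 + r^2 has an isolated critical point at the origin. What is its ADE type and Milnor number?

Type A2, Milnor number mu = 2.

The Hessian of f at 0 is [[2, -10, 0], [-10, 50, 0], [0, 0, 2]] with rank 2, so corank 1. A Groebner basis of the Jacobian ideal J(f) in C{p,q,r} is {q^2, p - 5*q, r}; counting standard monomials gives mu = 2. Corank 1: A-series; mu = 2 gives A_2.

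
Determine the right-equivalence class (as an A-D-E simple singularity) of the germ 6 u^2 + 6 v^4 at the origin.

The Hessian of f at 0 has rank 1. Corank 1: A-series; mu = 3 gives A_3.

A_{3}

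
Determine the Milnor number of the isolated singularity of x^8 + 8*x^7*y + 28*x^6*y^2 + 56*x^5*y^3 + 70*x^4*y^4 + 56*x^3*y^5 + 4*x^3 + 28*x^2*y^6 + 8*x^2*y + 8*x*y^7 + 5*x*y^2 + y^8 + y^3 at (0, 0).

9

The Hessian of f at 0 has rank 0. Corank 2; j^3 = (x + y)*(2*x + y)^2 has shape L^2 M (L != M), so D-series; mu = 9 gives D_9.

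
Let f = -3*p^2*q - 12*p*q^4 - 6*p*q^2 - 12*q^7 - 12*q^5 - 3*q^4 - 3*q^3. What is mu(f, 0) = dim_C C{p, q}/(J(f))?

5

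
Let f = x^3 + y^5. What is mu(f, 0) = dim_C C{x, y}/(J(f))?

The Hessian of f at 0 is [[0, 0], [0, 0]] with rank 0, so corank 2. A Groebner basis of the Jacobian ideal J(f) in C{x,y} is {y^4, x^2}; counting standard monomials gives mu = 8. Corank 2; j^3 = x^3 is a perfect cube, so E-series; the 5-jet and mu = 8 give E_8.

8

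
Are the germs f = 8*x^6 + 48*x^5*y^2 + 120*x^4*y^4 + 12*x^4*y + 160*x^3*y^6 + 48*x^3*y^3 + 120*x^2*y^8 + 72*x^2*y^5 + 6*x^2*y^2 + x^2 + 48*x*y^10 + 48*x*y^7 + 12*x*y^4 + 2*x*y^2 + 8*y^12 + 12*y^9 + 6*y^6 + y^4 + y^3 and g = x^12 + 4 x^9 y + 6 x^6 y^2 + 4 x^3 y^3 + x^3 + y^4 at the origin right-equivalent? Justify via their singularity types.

The Hessian of f at 0 is [[2, 0], [0, 0]] with rank 1, so corank 1. A Groebner basis of the Jacobian ideal J(f) in C{x,y} is {y^2, x}; counting standard monomials gives mu = 2. Corank 1: A-series; mu = 2 gives A_2. The Hessian of g at 0 is [[0, 0], [0, 0]] with rank 0, so corank 2. A Groebner basis of the Jacobian ideal J(g) in C{x,y} is {y^3, x^2}; counting standard monomials gives mu = 6. Corank 2; j^3 = x^3 is a perfect cube, so E-series; the 4-jet and mu = 6 give E_6. f is A_2 but g is E_6, hence not right-equivalent.

No.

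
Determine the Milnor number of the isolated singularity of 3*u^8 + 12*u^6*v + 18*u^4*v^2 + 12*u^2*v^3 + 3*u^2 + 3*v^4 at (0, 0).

The Hessian of f at 0 is [[6, 0], [0, 0]] with rank 1, so corank 1. A Groebner basis of the Jacobian ideal J(f) in C{u,v} is {v^3, u}; counting standard monomials gives mu = 3. Corank 1: A-series; mu = 3 gives A_3.

3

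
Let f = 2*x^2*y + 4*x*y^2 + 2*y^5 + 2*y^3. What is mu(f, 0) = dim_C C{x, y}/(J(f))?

6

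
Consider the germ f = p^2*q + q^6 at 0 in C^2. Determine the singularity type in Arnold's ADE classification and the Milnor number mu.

Type D7, Milnor number mu = 7.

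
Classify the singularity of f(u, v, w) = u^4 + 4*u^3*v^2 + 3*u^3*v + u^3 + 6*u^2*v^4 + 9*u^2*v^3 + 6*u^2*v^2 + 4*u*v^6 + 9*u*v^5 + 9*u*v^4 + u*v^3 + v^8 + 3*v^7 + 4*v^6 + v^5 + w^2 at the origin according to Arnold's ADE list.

E7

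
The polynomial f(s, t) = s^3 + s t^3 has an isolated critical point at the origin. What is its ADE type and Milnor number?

Type E_7, Milnor number mu = 7.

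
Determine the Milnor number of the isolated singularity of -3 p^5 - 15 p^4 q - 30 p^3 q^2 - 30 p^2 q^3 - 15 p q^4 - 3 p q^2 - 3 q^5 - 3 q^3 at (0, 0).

6

The Hessian of f at 0 is [[0, 0], [0, 0]] with rank 0, so corank 2. A Groebner basis of the Jacobian ideal J(f) in C{p,q} is {p^4 + q^2/5, q^3, p*q + q^2}; counting standard monomials gives mu = 6. Corank 2; j^3 = -3*q^2*(p + q) has shape L^2 M (L != M), so D-series; mu = 6 gives D_6.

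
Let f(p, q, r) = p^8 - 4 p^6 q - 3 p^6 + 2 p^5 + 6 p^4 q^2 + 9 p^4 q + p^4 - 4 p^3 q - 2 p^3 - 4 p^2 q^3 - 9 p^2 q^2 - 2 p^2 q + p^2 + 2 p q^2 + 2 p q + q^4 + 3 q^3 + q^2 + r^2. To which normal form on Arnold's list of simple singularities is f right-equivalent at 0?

The Hessian of f at 0 is [[2, 2, 0], [2, 2, 0], [0, 0, 2]] with rank 2, so corank 1. A Groebner basis of the Jacobian ideal J(f) in C{p,q,r} is {q^2, p + q, r}; counting standard monomials gives mu = 2. Corank 1: A-series; mu = 2 gives A_2.

A_{2}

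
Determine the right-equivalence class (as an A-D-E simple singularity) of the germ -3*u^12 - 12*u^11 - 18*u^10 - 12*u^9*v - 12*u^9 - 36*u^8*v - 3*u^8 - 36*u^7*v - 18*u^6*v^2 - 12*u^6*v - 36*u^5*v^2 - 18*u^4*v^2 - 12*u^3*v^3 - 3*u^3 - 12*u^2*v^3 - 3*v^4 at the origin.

E6

The Hessian of f at 0 has rank 0. Corank 2; j^3 = -3*u^3 is a perfect cube, so E-series; the 4-jet and mu = 6 give E_6.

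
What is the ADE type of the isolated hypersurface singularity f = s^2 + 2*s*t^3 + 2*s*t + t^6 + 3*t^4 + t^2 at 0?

A3

The Hessian of f at 0 has rank 1. Corank 1: A-series; mu = 3 gives A_3.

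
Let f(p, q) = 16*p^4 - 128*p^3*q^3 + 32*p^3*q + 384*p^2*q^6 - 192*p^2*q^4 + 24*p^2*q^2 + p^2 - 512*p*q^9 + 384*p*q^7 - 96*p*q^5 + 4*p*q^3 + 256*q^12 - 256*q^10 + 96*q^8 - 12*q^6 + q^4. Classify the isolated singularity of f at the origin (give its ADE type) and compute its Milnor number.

Type A_{3}, Milnor number mu = 3.

The Hessian of f at 0 has rank 1. Corank 1: A-series; mu = 3 gives A_3.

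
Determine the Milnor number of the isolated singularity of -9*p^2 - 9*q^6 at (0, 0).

5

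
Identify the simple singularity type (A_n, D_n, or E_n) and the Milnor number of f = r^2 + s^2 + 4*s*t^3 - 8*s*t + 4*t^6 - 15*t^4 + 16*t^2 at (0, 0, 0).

Type A3, Milnor number mu = 3.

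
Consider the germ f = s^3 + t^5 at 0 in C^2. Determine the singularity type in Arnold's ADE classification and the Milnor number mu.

Type E8, Milnor number mu = 8.

The Hessian of f at 0 has rank 0. Corank 2; j^3 = s^3 is a perfect cube, so E-series; the 5-jet and mu = 8 give E_8.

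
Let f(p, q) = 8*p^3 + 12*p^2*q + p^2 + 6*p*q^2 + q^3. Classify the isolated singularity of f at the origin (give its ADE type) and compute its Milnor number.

Type A_2, Milnor number mu = 2.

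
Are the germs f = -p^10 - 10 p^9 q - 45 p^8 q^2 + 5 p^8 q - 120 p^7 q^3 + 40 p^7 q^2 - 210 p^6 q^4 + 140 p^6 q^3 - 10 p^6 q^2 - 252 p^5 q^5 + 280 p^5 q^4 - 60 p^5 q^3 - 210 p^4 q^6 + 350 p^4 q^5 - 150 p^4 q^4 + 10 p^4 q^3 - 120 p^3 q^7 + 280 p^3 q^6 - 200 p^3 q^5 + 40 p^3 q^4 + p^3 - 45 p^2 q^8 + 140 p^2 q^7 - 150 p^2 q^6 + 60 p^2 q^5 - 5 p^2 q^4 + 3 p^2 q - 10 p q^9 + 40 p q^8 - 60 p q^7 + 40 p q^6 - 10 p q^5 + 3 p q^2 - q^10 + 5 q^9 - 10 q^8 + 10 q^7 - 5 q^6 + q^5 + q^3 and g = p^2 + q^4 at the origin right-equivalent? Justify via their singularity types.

No.

The Hessian of f at 0 has rank 0. Corank 2; j^3 = (p + q)^3 is a perfect cube, so E-series; the 5-jet and mu = 8 give E_8. The Hessian of g at 0 has rank 1. Corank 1: A-series; mu = 3 gives A_3. f is E_8 but g is A_3, hence not right-equivalent.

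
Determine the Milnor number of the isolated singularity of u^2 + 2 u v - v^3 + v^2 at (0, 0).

2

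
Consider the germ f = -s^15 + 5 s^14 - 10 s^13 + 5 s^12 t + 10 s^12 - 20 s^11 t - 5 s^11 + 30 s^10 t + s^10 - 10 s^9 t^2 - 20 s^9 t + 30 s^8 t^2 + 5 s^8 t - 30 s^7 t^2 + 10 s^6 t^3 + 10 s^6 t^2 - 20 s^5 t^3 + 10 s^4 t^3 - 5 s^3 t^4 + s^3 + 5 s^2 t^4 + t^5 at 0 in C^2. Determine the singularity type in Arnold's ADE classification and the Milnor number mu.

The Hessian of f at 0 has rank 0. Corank 2; j^3 = s^3 is a perfect cube, so E-series; the 5-jet and mu = 8 give E_8.

Type E8, Milnor number mu = 8.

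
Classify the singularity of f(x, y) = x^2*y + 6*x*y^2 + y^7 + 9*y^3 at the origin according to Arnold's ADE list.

D8

The Hessian of f at 0 is [[0, 0], [0, 0]] with rank 0, so corank 2. A Groebner basis of the Jacobian ideal J(f) in C{x,y} is {x^2/7 + y^6 - 9*y^2/7, x^3 + 27*y^3, x*y + 3*y^2}; counting standard monomials gives mu = 8. Corank 2; j^3 = y*(x + 3*y)^2 has shape L^2 M (L != M), so D-series; mu = 8 gives D_8.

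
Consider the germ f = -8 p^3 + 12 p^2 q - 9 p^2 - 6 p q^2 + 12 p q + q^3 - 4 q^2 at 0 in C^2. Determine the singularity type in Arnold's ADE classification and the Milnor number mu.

Type A_2, Milnor number mu = 2.

The Hessian of f at 0 has rank 1. Corank 1: A-series; mu = 2 gives A_2.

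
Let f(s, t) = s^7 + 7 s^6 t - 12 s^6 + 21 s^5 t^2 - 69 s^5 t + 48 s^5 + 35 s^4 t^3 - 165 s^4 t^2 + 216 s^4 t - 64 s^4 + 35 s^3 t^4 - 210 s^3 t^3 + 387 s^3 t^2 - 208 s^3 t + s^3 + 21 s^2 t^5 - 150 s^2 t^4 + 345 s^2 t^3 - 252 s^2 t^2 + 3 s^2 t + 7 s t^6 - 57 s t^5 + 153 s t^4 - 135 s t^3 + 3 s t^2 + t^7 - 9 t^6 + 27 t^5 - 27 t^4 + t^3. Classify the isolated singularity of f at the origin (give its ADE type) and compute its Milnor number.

Type E7, Milnor number mu = 7.

The Hessian of f at 0 has rank 0. Corank 2; j^3 = (s + t)^3 is a perfect cube, so E-series; the 4-jet and mu = 7 give E_7.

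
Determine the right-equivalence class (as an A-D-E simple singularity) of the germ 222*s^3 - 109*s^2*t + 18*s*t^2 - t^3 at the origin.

The Hessian of f at 0 is [[0, 0], [0, 0]] with rank 0, so corank 2. A Groebner basis of the Jacobian ideal J(f) in C{s,t} is {t^3, s^2 - 3*t^2/107, s*t - 18*t^2/107}; counting standard monomials gives mu = 4. Corank 2; j^3 = (6*s - t)*(37*s^2 - 12*s*t + t^2) splits into three distinct lines over C (the quadratic factor has nonzero discriminant), so D_4.

D_4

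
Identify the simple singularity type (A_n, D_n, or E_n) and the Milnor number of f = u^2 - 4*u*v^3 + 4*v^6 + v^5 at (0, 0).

Type A_4, Milnor number mu = 4.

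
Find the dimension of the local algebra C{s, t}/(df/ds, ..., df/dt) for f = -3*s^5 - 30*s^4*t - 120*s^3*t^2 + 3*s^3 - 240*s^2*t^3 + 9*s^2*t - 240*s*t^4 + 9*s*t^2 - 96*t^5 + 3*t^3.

8

The Hessian of f at 0 has rank 0. Corank 2; j^3 = 3*(s + t)^3 is a perfect cube, so E-series; the 5-jet and mu = 8 give E_8.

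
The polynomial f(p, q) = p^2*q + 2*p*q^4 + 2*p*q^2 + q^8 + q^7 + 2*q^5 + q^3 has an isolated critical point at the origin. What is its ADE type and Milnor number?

Type D9, Milnor number mu = 9.

The Hessian of f at 0 has rank 0. Corank 2; j^3 = q*(p + q)^2 has shape L^2 M (L != M), so D-series; mu = 9 gives D_9.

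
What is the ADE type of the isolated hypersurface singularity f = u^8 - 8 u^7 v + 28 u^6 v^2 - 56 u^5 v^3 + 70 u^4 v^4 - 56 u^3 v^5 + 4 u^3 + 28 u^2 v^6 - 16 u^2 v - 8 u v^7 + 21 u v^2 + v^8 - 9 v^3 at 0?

The Hessian of f at 0 is [[0, 0], [0, 0]] with rank 0, so corank 2. A Groebner basis of the Jacobian ideal J(f) in C{u,v} is {-32*u*v + v^7 + 48*v^2, u*v^2 - 3*v^3/2, u^2 - 5*u*v/2 + 3*v^2/2}; counting standard monomials gives mu = 9. Corank 2; j^3 = (u - v)*(2*u - 3*v)^2 has shape L^2 M (L != M), so D-series; mu = 9 gives D_9.

D9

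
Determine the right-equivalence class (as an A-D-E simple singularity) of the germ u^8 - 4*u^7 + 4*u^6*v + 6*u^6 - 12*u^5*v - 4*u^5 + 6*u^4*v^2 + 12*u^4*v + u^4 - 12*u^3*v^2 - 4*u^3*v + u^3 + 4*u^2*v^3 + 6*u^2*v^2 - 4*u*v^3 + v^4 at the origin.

E_{6}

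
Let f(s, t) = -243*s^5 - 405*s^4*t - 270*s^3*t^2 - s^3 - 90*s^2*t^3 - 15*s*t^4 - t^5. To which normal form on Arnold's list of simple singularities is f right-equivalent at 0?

The Hessian of f at 0 has rank 0. Corank 2; j^3 = -s^3 is a perfect cube, so E-series; the 5-jet and mu = 8 give E_8.

E8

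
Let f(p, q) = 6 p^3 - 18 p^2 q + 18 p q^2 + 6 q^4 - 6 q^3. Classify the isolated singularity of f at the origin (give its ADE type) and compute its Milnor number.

Type E_6, Milnor number mu = 6.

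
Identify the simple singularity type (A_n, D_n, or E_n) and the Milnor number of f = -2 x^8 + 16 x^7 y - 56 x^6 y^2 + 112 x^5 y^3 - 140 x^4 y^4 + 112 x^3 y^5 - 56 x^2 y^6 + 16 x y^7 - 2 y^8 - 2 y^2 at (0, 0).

The Hessian of f at 0 has rank 1. Corank 1: A-series; mu = 7 gives A_7.

Type A_{7}, Milnor number mu = 7.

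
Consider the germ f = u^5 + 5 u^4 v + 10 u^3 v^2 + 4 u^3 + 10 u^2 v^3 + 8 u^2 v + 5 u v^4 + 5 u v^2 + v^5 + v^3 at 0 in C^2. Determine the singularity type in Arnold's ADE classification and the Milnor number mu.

Type D_{6}, Milnor number mu = 6.

The Hessian of f at 0 has rank 0. Corank 2; j^3 = (u + v)*(2*u + v)^2 has shape L^2 M (L != M), so D-series; mu = 6 gives D_6.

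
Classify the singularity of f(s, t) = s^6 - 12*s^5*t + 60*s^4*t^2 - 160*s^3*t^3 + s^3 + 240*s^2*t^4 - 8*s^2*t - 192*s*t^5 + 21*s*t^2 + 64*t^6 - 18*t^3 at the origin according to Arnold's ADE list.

The Hessian of f at 0 is [[0, 0], [0, 0]] with rank 0, so corank 2. A Groebner basis of the Jacobian ideal J(f) in C{s,t} is {-s*t/6 + t^5 + t^2/2, s*t^2 - 3*t^3, s^2 - 5*s*t + 6*t^2}; counting standard monomials gives mu = 7. Corank 2; j^3 = (s - 3*t)^2*(s - 2*t) has shape L^2 M (L != M), so D-series; mu = 7 gives D_7.

D7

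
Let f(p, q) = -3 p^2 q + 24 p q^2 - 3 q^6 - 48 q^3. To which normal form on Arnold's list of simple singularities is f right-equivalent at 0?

The Hessian of f at 0 has rank 0. Corank 2; j^3 = -3*q*(p - 4*q)^2 has shape L^2 M (L != M), so D-series; mu = 7 gives D_7.

D7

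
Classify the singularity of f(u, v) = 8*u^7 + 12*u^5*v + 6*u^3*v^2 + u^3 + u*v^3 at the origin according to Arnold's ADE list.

The Hessian of f at 0 has rank 0. Corank 2; j^3 = u^3 is a perfect cube, so E-series; the 4-jet and mu = 7 give E_7.

E_7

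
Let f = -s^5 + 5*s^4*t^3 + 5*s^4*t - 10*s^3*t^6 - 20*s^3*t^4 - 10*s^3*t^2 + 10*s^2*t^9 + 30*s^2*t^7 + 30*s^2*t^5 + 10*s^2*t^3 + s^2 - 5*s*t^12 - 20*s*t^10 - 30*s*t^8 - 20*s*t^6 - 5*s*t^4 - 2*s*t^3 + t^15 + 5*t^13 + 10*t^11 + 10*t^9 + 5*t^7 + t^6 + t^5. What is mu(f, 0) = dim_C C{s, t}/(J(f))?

The Hessian of f at 0 has rank 1. Corank 1: A-series; mu = 4 gives A_4.

4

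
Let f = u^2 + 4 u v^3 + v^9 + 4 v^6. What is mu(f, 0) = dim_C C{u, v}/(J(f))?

The Hessian of f at 0 is [[2, 0], [0, 0]] with rank 1, so corank 1. A Groebner basis of the Jacobian ideal J(f) in C{u,v} is {u^2*v^2, u^3, u/2 + v^3}; counting standard monomials gives mu = 8. Corank 1: A-series; mu = 8 gives A_8.

8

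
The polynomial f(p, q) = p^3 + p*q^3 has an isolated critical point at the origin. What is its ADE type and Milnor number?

Type E_{7}, Milnor number mu = 7.

The Hessian of f at 0 has rank 0. Corank 2; j^3 = p^3 is a perfect cube, so E-series; the 4-jet and mu = 7 give E_7.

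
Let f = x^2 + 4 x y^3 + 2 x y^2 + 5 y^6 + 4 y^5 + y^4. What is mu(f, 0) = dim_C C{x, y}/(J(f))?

5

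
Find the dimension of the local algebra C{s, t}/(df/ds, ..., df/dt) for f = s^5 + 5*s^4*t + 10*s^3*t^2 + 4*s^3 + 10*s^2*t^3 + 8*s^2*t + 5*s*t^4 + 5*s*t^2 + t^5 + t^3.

6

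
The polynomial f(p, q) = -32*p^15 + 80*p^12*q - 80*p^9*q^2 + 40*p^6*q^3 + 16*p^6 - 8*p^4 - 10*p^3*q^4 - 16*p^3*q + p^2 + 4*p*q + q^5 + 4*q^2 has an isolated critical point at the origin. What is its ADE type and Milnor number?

Type A_{4}, Milnor number mu = 4.

The Hessian of f at 0 is [[2, 4], [4, 8]] with rank 1, so corank 1. A Groebner basis of the Jacobian ideal J(f) in C{p,q} is {p/32 + q^3 + q/16, p^2 - 4*q^2, p*q + 2*q^2}; counting standard monomials gives mu = 4. Corank 1: A-series; mu = 4 gives A_4.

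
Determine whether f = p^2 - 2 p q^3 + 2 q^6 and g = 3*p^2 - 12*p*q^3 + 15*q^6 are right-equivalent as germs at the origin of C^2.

The Hessian of f at 0 has rank 1. Corank 1: A-series; mu = 5 gives A_5. The Hessian of g at 0 has rank 1. Corank 1: A-series; mu = 5 gives A_5. Both have type A_5, hence right-equivalent.

Yes.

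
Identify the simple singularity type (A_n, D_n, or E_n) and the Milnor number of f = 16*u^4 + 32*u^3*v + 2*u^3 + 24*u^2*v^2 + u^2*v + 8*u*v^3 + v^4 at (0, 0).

The Hessian of f at 0 has rank 0. Corank 2; j^3 = u^2*(2*u + v) has shape L^2 M (L != M), so D-series; mu = 5 gives D_5.

Type D5, Milnor number mu = 5.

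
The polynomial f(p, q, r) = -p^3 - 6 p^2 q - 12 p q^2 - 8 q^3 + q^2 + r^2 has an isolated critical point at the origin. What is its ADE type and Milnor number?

The Hessian of f at 0 has rank 2. Corank 1: A-series; mu = 2 gives A_2.

Type A_{2}, Milnor number mu = 2.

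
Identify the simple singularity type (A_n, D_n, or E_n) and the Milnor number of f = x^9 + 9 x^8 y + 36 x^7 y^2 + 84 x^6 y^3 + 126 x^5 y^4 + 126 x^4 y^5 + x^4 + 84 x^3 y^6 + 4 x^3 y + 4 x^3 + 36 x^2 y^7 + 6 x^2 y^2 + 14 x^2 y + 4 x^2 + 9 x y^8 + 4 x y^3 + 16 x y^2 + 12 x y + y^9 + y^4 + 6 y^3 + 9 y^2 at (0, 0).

Type A8, Milnor number mu = 8.

The Hessian of f at 0 has rank 1. Corank 1: A-series; mu = 8 gives A_8.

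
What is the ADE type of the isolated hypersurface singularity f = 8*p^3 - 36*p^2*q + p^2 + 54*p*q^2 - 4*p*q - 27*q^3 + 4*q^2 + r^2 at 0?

A_2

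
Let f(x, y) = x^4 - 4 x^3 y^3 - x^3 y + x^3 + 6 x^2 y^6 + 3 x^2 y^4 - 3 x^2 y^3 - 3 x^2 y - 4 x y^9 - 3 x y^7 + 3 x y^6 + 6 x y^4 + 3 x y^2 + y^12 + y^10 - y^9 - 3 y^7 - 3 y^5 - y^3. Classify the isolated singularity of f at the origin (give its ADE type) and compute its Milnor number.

Type E_7, Milnor number mu = 7.

The Hessian of f at 0 has rank 0. Corank 2; j^3 = (x - y)^3 is a perfect cube, so E-series; the 4-jet and mu = 7 give E_7.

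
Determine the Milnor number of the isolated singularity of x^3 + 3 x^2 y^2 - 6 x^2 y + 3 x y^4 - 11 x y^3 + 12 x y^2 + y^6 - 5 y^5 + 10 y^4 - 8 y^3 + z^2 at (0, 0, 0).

7

The Hessian of f at 0 has rank 1. Corank 2; j^3 = (x - 2*y)^3 is a perfect cube, so E-series; the 4-jet and mu = 7 give E_7.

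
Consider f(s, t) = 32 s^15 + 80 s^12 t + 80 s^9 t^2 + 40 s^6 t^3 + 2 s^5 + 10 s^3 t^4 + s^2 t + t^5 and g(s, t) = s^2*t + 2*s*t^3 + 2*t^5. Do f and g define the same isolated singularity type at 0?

Yes.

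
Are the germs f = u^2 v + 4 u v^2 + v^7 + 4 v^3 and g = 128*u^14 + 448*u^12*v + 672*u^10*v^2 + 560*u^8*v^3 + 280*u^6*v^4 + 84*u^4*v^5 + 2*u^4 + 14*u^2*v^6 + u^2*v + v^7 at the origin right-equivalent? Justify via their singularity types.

Yes.

The Hessian of f at 0 is [[0, 0], [0, 0]] with rank 0, so corank 2. A Groebner basis of the Jacobian ideal J(f) in C{u,v} is {u^2/7 + v^6 - 4*v^2/7, u^3 + 8*v^3, u*v + 2*v^2}; counting standard monomials gives mu = 8. Corank 2; j^3 = v*(u + 2*v)^2 has shape L^2 M (L != M), so D-series; mu = 8 gives D_8. The Hessian of g at 0 is [[0, 0], [0, 0]] with rank 0, so corank 2. A Groebner basis of the Jacobian ideal J(g) in C{u,v} is {u^2/7 + v^6, u^3, u*v}; counting standard monomials gives mu = 8. Corank 2; j^3 = u^2*v has shape L^2 M (L != M), so D-series; mu = 8 gives D_8. Both have type D_8, hence right-equivalent.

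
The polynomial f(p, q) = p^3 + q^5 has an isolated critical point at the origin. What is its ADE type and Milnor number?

Type E8, Milnor number mu = 8.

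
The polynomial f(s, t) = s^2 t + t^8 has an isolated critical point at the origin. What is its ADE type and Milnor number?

Type D9, Milnor number mu = 9.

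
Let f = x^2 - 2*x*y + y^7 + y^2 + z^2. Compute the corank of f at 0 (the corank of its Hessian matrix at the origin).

1

The Hessian at 0 is [[2, -2, 0], [-2, 2, 0], [0, 0, 2]] of rank 2; hence corank 1.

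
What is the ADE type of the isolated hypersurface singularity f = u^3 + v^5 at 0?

E_{8}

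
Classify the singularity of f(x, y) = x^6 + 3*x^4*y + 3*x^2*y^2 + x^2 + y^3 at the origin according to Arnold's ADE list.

A_2

The Hessian of f at 0 has rank 1. Corank 1: A-series; mu = 2 gives A_2.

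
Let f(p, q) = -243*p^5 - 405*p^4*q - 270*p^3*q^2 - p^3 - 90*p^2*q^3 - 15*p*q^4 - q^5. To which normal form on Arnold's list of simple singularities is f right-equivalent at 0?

The Hessian of f at 0 has rank 0. Corank 2; j^3 = -p^3 is a perfect cube, so E-series; the 5-jet and mu = 8 give E_8.

E8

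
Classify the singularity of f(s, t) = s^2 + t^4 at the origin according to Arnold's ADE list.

A3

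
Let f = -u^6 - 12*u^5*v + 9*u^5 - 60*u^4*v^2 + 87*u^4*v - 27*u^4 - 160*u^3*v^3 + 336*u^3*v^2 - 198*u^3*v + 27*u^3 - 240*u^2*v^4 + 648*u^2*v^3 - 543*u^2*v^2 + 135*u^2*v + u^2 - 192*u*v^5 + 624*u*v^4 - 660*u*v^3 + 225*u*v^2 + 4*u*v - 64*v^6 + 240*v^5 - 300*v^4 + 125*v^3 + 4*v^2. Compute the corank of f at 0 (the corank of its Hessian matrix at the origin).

1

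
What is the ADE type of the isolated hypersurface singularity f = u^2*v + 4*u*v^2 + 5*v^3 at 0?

D4

The Hessian of f at 0 has rank 0. Corank 2; j^3 = v*(u^2 + 4*u*v + 5*v^2) splits into three distinct lines over C (the quadratic factor has nonzero discriminant), so D_4.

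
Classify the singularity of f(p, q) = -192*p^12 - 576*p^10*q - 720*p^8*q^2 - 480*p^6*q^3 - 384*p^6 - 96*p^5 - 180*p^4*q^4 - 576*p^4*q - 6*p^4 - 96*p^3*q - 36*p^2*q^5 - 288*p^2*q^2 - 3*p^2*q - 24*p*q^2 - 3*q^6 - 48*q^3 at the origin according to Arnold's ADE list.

D_{7}

The Hessian of f at 0 has rank 0. Corank 2; j^3 = -3*q*(p + 4*q)^2 has shape L^2 M (L != M), so D-series; mu = 7 gives D_7.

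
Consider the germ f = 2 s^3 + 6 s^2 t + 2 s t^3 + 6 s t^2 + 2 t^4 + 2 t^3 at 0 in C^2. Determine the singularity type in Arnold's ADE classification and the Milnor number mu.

Type E7, Milnor number mu = 7.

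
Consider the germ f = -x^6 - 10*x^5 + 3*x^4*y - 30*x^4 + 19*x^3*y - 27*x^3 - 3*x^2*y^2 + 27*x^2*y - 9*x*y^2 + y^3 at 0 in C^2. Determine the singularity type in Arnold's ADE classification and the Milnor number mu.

The Hessian of f at 0 is [[0, 0], [0, 0]] with rank 0, so corank 2. A Groebner basis of the Jacobian ideal J(f) in C{x,y} is {-19683*x^2/35 + 13122*x*y/35 + y^4 - 27*y^3/35 - 2187*y^2/35, x^3 + 216*x^2/35 - 144*x*y/35 - y^3/35 + 24*y^2/35, x^2*y + 81*x^2/7 - 54*x*y/7 - 2*y^3/21 + 9*y^2/7, 81*x^2/5 + x*y^2 - 54*x*y/5 - 14*y^3/45 + 9*y^2/5}; counting standard monomials gives mu = 7. Corank 2; j^3 = -(3*x - y)^3 is a perfect cube, so E-series; the 4-jet and mu = 7 give E_7.

Type E_7, Milnor number mu = 7.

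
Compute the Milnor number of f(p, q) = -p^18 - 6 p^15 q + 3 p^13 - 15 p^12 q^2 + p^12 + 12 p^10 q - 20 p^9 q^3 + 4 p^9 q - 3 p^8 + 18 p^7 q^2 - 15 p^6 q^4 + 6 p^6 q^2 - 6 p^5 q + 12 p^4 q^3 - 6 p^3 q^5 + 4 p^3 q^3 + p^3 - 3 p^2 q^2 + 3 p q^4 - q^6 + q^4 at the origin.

6

The Hessian of f at 0 has rank 0. Corank 2; j^3 = p^3 is a perfect cube, so E-series; the 4-jet and mu = 6 give E_6.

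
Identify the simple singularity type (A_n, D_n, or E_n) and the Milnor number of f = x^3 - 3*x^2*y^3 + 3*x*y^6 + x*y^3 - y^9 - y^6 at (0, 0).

Type E_7, Milnor number mu = 7.

The Hessian of f at 0 has rank 0. Corank 2; j^3 = x^3 is a perfect cube, so E-series; the 4-jet and mu = 7 give E_7.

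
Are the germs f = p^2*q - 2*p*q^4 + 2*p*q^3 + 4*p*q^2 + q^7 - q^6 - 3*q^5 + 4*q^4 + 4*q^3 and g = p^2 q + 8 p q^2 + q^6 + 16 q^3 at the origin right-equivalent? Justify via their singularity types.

Yes.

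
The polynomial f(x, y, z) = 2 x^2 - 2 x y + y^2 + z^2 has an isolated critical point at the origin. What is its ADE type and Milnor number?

Type A_{1}, Milnor number mu = 1.

The Hessian of f at 0 has rank 3. Corank 0: nondegenerate Morse point, so A_1.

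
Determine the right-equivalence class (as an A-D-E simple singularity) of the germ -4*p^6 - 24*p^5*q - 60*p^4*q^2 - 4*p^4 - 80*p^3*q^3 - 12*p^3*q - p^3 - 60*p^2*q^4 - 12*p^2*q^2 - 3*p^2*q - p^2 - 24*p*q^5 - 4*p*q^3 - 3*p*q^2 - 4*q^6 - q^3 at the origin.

A2

The Hessian of f at 0 is [[-2, 0], [0, 0]] with rank 1, so corank 1. A Groebner basis of the Jacobian ideal J(f) in C{p,q} is {q^2, p}; counting standard monomials gives mu = 2. Corank 1: A-series; mu = 2 gives A_2.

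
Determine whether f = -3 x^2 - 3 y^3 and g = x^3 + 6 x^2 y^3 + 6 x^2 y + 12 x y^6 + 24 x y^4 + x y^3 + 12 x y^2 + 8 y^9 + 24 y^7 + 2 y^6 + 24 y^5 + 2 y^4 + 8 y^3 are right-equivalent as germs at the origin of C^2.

The Hessian of f at 0 has rank 1. Corank 1: A-series; mu = 2 gives A_2. The Hessian of g at 0 has rank 0. Corank 2; j^3 = (x + 2*y)^3 is a perfect cube, so E-series; the 4-jet and mu = 7 give E_7. f is A_2 but g is E_7, hence not right-equivalent.

No.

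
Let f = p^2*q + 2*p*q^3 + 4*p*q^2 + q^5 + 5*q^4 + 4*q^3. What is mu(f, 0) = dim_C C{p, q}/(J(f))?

5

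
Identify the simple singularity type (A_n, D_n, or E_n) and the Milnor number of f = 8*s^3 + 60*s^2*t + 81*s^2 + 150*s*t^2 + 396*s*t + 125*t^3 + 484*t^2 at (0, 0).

The Hessian of f at 0 is [[162, 396], [396, 968]] with rank 1, so corank 1. A Groebner basis of the Jacobian ideal J(f) in C{s,t} is {t^2, s + 22*t/9}; counting standard monomials gives mu = 2. Corank 1: A-series; mu = 2 gives A_2.

Type A_{2}, Milnor number mu = 2.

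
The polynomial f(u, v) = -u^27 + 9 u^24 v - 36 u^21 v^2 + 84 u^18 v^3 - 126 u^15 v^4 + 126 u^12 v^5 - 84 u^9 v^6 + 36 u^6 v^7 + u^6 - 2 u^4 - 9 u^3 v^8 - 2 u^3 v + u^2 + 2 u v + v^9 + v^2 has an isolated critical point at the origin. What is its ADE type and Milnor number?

The Hessian of f at 0 is [[2, 2], [2, 2]] with rank 1, so corank 1. A Groebner basis of the Jacobian ideal J(f) in C{u,v} is {-2*u^2 + u*v^3 - 5*u*v - 3*v^2, 3*u^2 + 7*u*v + v^4 + 4*v^2, u^3 - u - v, u^2*v + u*v^2 + u/3 + v^3/3 + v/3}; counting standard monomials gives mu = 8. Corank 1: A-series; mu = 8 gives A_8.

Type A_8, Milnor number mu = 8.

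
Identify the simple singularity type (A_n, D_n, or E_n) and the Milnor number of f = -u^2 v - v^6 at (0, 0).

The Hessian of f at 0 has rank 0. Corank 2; j^3 = -u^2*v has shape L^2 M (L != M), so D-series; mu = 7 gives D_7.

Type D7, Milnor number mu = 7.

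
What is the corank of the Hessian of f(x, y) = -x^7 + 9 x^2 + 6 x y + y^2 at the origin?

The Hessian at 0 is [[18, 6], [6, 2]] of rank 1; hence corank 1.

1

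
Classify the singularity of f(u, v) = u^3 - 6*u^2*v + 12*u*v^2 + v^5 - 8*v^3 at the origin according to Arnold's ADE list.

The Hessian of f at 0 is [[0, 0], [0, 0]] with rank 0, so corank 2. A Groebner basis of the Jacobian ideal J(f) in C{u,v} is {v^4, u^2 - 4*u*v + 4*v^2}; counting standard monomials gives mu = 8. Corank 2; j^3 = (u - 2*v)^3 is a perfect cube, so E-series; the 5-jet and mu = 8 give E_8.

E8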